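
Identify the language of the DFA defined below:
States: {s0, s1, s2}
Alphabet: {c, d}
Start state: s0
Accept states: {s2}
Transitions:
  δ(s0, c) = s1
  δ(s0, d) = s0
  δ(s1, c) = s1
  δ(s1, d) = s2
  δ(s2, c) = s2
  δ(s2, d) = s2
Testing a few strings:
  'dccc' → reject
  'dddc' → reject
  'cdd' → accept
  'cc' → reject
State roles: s0=no c seen yet; s1=seen a c, waiting for d; s2=substring cd seen
All strings over {c,d} containing the substring cd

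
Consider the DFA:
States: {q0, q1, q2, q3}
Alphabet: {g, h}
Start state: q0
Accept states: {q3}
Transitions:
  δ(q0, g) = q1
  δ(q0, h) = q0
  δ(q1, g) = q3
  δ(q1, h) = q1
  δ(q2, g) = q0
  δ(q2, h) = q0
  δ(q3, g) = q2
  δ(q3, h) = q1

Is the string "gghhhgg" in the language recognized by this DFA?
Processing string "gghhhgg":
  q0 --g--> q1
  q1 --g--> q3
  q3 --h--> q1
  q1 --h--> q1
  q1 --h--> q1
  q1 --g--> q3
  q3 --g--> q2
Final state: q2
Accept states: {q3}
No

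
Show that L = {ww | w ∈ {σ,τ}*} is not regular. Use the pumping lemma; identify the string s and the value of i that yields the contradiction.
Assume L is regular with pumping length p. Idea: pumping the leading σ-block breaks the equality of the two halves.
Choose s = σ^p τ σ^p τ ∈ L (with w = σ^p τ). |s| = 2p+2 ≥ p. By the pumping lemma, s = xyz with |xy| ≤ p, |y| > 0, so y = σ^k with k ≥ 1, in the first σ-block. Then xy²z = σ^(p+k) τ σ^p τ, of length 2p+2+k. If k is odd this length is odd, so it cannot be of the form ww. If k is even, each half has length p+1+k/2 ≤ p+k, so the first half lies entirely inside the leading σ-block and contains no τ, while the second half ends in τ; the halves differ. Either way xy²z ∉ L.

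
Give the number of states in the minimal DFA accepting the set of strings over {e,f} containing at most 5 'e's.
By Myhill–Nerode, count the distinguishable equivalence classes: 7 classes — having seen 0, 1, …, 5, or >5 copies of 'e'; counts 0 through 5 are accepting and >5 is dead.
7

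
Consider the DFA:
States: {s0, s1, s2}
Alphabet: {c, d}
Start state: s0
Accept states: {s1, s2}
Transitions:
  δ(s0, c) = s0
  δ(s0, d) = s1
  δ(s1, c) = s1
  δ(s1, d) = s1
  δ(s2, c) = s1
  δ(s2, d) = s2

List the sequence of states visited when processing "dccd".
read 'd': s0 → s1
  read 'c': s1 → s1
  read 'c': s1 → s1
  read 'd': s1 → s1
s0 -> s1 -> s1 -> s1 -> s1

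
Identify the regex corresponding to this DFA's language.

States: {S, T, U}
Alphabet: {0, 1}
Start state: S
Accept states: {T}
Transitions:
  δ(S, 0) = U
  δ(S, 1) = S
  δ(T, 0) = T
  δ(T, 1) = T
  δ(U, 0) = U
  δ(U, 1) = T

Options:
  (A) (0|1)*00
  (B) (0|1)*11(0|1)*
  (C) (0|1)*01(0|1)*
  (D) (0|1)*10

Check each option against the DFA on short strings; one disagreement eliminates an option:
  (A) (0|1)*00: on '00' the DFA goes S → U → U and rejects (U ∉ Accept), but the regex matches it → eliminate
  (B) (0|1)*11(0|1)*: on '01' the DFA goes S → U → T and accepts (T ∈ Accept), but the regex does not match it → eliminate
  (C) (0|1)*01(0|1)*: agrees with the DFA on every string of length ≤ 6
  (D) (0|1)*10: on '01' the DFA goes S → U → T and accepts (T ∈ Accept), but the regex does not match it → eliminate
Only (C) is consistent with the DFA.
(C) (0|1)*01(0|1)*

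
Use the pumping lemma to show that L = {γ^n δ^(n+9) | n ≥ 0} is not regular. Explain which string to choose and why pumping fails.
Assume L is regular with pumping length p. Idea: pumping the γ-block breaks the fixed offset of 9.
Choose s = γ^p δ^(p+9) ∈ L. By the pumping lemma, s = xyz with |xy| ≤ p, |y| > 0, so y = γ^k with k ≥ 1. Then xy²z = γ^(p+k) δ^(p+9). For this to be in L we would need p+9 = (p+k)+9, i.e. k = 0, contradicting k ≥ 1. So xy²z ∉ L.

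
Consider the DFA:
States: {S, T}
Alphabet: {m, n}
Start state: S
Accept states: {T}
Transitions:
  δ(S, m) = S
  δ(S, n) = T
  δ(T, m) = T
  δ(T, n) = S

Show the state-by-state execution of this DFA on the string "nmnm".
read 'n': S → T
  read 'm': T → T
  read 'n': T → S
  read 'm': S → S
S -> T -> T -> S -> S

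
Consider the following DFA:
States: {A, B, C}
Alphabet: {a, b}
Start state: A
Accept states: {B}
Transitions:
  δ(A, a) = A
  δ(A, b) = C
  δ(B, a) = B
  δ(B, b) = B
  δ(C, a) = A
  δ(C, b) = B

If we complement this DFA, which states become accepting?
Complement accept states = All states \ Original accept states
= {A, B, C} \ {B}
{A, C}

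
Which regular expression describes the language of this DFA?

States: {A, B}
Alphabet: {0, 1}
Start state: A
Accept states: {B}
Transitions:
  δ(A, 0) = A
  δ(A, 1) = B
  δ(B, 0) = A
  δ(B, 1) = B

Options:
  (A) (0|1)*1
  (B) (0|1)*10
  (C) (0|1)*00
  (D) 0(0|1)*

Check each option against the DFA on short strings; one disagreement eliminates an option:
  (A) (0|1)*1: agrees with the DFA on every string of length ≤ 6
  (B) (0|1)*10: on '1' the DFA goes A → B and accepts (B ∈ Accept), but the regex does not match it → eliminate
  (C) (0|1)*00: on '1' the DFA goes A → B and accepts (B ∈ Accept), but the regex does not match it → eliminate
  (D) 0(0|1)*: on '0' the DFA goes A → A and rejects (A ∉ Accept), but the regex matches it → eliminate
Only (A) is consistent with the DFA.
(A) (0|1)*1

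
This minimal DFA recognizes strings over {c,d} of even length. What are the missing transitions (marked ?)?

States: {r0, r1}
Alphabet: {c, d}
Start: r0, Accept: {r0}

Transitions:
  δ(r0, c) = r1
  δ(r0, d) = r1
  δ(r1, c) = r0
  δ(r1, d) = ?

From the language and accept set, identify what each state tracks — r0: even length so far; r1: odd length so far.
Each missing δ(q, a) is the state matching the new tracked value after reading a.
δ(r1, d) = r0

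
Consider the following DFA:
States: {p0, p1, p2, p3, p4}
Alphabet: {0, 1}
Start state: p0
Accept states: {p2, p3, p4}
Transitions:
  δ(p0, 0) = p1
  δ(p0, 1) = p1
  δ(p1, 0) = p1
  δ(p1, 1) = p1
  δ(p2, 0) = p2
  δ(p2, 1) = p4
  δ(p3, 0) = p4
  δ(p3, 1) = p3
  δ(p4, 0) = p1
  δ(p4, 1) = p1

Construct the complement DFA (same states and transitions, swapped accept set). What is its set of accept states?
Complement accept states = All states \ Original accept states
= {p0, p1, p2, p3, p4} \ {p2, p3, p4}
{p0, p1}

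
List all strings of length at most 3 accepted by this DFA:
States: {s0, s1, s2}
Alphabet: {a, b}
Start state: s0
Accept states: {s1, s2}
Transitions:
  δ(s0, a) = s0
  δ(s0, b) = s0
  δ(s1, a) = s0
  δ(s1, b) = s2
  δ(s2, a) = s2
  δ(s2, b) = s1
None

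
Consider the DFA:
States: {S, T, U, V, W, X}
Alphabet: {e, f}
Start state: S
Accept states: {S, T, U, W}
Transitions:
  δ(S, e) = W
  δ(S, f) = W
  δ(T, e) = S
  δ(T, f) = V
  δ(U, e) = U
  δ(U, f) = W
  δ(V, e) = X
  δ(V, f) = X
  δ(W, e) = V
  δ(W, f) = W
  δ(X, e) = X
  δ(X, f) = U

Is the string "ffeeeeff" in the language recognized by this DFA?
Processing string "ffeeeeff":
  S --f--> W
  W --f--> W
  W --e--> V
  V --e--> X
  X --e--> X
  X --e--> X
  X --f--> U
  U --f--> W
Final state: W
Accept states: {S, T, U, W}
Yes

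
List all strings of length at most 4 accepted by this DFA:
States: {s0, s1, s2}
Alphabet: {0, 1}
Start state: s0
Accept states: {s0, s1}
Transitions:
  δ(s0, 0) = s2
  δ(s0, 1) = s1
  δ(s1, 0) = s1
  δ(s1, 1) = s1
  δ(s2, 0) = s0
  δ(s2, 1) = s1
ε, 1, 00, 01, 10, 11, 001, 010, 011, 100, 101, 110, 111, 0000, 0001, 0010, 0011, 0100, 0101, 0110, 0111, 1000, 1001, 1010, 1011, 1100, 1101, 1110, 1111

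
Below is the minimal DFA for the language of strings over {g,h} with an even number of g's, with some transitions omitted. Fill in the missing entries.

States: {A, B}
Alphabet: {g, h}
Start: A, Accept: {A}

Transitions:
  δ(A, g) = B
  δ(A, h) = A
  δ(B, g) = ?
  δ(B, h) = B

From the language and accept set, identify what each state tracks — A: even number of g's so far; B: odd number of g's so far.
Each missing δ(q, a) is the state matching the new tracked value after reading a.
δ(B, g) = A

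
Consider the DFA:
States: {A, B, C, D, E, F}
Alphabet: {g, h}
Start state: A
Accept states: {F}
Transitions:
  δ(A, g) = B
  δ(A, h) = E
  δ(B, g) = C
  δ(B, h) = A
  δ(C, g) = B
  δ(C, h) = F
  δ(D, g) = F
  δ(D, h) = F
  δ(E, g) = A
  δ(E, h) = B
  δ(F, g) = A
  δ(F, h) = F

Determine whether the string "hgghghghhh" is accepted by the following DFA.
Processing string "hgghghghhh":
  A --h--> E
  E --g--> A
  A --g--> B
  B --h--> A
  A --g--> B
  B --h--> A
  A --g--> B
  B --h--> A
  A --h--> E
  E --h--> B
Final state: B
Accept states: {F}
No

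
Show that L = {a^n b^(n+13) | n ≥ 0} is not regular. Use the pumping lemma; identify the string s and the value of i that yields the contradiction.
Assume L is regular with pumping length p. Idea: pumping the a-block breaks the fixed offset of 13.
Choose s = a^p b^(p+13) ∈ L. By the pumping lemma, s = xyz with |xy| ≤ p, |y| > 0, so y = a^k with k ≥ 1. Then xy²z = a^(p+k) b^(p+13). For this to be in L we would need p+13 = (p+k)+13, i.e. k = 0, contradicting k ≥ 1. So xy²z ∉ L.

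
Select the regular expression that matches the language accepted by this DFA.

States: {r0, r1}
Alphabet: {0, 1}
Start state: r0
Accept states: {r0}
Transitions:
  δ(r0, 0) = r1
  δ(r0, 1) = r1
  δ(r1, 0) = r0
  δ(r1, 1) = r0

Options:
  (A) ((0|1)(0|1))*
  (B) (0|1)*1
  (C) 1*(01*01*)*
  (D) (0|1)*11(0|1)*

Check each option against the DFA on short strings; one disagreement eliminates an option:
  (A) ((0|1)(0|1))*: agrees with the DFA on every string of length ≤ 6
  (B) (0|1)*1: on ε the DFA stays in r0 and accepts (r0 ∈ Accept), but the regex does not match it → eliminate
  (C) 1*(01*01*)*: on '1' the DFA goes r0 → r1 and rejects (r1 ∉ Accept), but the regex matches it → eliminate
  (D) (0|1)*11(0|1)*: on ε the DFA stays in r0 and accepts (r0 ∈ Accept), but the regex does not match it → eliminate
Only (A) is consistent with the DFA.
(A) ((0|1)(0|1))*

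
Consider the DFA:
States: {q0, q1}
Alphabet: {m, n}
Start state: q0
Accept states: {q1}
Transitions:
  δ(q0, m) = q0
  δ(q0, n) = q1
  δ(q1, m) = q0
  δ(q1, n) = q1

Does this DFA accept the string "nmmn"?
Processing string "nmmn":
  q0 --n--> q1
  q1 --m--> q0
  q0 --m--> q0
  q0 --n--> q1
Final state: q1
Accept states: {q1}
Yes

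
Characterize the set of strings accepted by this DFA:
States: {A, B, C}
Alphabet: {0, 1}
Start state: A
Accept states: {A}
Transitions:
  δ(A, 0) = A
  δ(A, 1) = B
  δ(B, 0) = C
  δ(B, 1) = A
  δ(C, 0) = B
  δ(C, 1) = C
Testing a few strings:
  '0101' → reject
  '111' → reject
  '0' → accept
  '1011' → reject
State roles: A=value ≡ 0 (mod 3); B=value ≡ 1 (mod 3); C=value ≡ 2 (mod 3)
All binary strings representing a multiple of 3 (read in base 2; leading zeros allowed and ε counts as 0)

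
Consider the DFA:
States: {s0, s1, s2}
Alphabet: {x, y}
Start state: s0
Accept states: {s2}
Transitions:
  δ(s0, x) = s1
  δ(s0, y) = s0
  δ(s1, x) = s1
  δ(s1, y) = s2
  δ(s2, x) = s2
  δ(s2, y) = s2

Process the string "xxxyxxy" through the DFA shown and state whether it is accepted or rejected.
Processing string "xxxyxxy":
  s0 --x--> s1
  s1 --x--> s1
  s1 --x--> s1
  s1 --y--> s2
  s2 --x--> s2
  s2 --x--> s2
  s2 --y--> s2
Final state: s2
Accept states: {s2}
Yes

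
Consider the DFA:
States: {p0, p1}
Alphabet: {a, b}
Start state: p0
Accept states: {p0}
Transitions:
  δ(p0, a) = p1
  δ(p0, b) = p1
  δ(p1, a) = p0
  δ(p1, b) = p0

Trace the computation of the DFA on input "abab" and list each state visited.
read 'a': p0 → p1
  read 'b': p1 → p0
  read 'a': p0 → p1
  read 'b': p1 → p0
p0 -> p1 -> p0 -> p1 -> p0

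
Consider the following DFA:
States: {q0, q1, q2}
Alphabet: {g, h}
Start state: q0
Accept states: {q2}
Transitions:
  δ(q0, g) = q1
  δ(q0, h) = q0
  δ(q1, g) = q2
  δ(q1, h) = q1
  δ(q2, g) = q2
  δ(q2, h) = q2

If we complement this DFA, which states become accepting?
Complement accept states = All states \ Original accept states
= {q0, q1, q2} \ {q2}
{q0, q1}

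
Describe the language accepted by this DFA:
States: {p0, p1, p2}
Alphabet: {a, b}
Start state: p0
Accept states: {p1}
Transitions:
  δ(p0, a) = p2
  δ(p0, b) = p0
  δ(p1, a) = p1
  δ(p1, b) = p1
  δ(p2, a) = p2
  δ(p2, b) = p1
Testing a few strings:
  'abba' → accept
  'abb' → accept
  'a' → reject
  'bbaa' → reject
State roles: p0=no a seen yet; p1=substring ab seen; p2=seen a a, waiting for b
All strings over {a,b} containing the substring ab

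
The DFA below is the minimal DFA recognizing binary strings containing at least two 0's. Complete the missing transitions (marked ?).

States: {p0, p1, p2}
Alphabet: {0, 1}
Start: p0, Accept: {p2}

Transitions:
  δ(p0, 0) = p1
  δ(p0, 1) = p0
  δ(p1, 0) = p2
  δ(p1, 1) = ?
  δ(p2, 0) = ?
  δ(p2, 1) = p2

From the language and accept set, identify what each state tracks — p0: zero 0's seen; p1: one 0 seen; p2: ≥ two 0's seen.
Each missing δ(q, a) is the state matching the new tracked value after reading a.
δ(p1, 1) = p1; δ(p2, 0) = p2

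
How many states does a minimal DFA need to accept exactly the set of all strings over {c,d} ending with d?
By Myhill–Nerode, count the distinguishable equivalence classes: two classes — last symbol is d vs. not.
2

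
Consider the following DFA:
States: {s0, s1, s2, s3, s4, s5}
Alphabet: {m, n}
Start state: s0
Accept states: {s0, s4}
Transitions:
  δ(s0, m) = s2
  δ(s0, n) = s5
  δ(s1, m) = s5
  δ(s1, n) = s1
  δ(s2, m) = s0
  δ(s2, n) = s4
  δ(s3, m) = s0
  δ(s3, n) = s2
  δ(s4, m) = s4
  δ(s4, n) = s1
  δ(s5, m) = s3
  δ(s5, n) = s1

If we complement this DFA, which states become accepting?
Complement accept states = All states \ Original accept states
= {s0, s1, s2, s3, s4, s5} \ {s0, s4}
{s1, s2, s3, s5}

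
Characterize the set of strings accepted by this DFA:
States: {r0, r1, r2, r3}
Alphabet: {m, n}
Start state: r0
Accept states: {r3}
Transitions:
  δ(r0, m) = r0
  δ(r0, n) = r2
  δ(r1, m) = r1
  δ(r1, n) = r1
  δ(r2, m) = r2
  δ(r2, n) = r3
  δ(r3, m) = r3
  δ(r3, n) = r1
Testing a few strings:
  'n' → reject
  'nm' → reject
  'mm' → reject
  'mmnn' → accept
State roles: r0=zero n's; r1=≥ three n's (dead); r2=one n; r3=two n's
All strings over {m,n} containing exactly two n's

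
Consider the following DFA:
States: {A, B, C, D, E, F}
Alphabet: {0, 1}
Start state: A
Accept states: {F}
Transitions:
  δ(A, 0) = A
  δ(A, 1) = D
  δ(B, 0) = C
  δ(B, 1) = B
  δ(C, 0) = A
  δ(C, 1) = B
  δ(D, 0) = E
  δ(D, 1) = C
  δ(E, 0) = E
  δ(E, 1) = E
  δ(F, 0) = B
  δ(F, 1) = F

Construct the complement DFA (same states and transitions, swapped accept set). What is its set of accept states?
Complement accept states = All states \ Original accept states
= {A, B, C, D, E, F} \ {F}
{A, B, C, D, E}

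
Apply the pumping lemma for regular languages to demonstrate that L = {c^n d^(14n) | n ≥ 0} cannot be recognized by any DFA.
Assume L is regular with pumping length p. Idea: pumping the c-block breaks the 1:14 ratio.
Choose s = c^p d^(14p) (length 15p ≥ p). By the pumping lemma, s = xyz with |xy| ≤ p, |y| > 0, so y = c^k with k ≥ 1. Then xy²z = c^(p+k) d^(14p). For this to be in L we would need 14p = 14(p+k), i.e. 14k = 0, contradicting k ≥ 1. So xy²z ∉ L.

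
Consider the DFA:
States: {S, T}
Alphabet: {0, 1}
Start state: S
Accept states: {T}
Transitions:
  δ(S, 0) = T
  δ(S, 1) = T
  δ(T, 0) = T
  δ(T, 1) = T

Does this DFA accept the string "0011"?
Processing string "0011":
  S --0--> T
  T --0--> T
  T --1--> T
  T --1--> T
Final state: T
Accept states: {T}
Yes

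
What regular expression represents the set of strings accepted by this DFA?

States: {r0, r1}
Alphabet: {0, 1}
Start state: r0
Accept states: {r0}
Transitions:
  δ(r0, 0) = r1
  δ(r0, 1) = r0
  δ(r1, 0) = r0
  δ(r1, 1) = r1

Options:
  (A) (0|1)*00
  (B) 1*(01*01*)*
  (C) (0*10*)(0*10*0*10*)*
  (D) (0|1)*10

Check each option against the DFA on short strings; one disagreement eliminates an option:
  (A) (0|1)*00: on ε the DFA stays in r0 and accepts (r0 ∈ Accept), but the regex does not match it → eliminate
  (B) 1*(01*01*)*: agrees with the DFA on every string of length ≤ 6
  (C) (0*10*)(0*10*0*10*)*: on ε the DFA stays in r0 and accepts (r0 ∈ Accept), but the regex does not match it → eliminate
  (D) (0|1)*10: on ε the DFA stays in r0 and accepts (r0 ∈ Accept), but the regex does not match it → eliminate
Only (B) is consistent with the DFA.
(B) 1*(01*01*)*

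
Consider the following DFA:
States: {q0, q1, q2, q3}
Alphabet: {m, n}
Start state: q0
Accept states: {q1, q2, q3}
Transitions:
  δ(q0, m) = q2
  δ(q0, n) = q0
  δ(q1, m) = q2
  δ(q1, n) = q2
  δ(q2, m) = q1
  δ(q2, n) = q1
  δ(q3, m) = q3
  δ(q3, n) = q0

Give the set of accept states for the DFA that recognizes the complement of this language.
Complement accept states = All states \ Original accept states
= {q0, q1, q2, q3} \ {q1, q2, q3}
{q0}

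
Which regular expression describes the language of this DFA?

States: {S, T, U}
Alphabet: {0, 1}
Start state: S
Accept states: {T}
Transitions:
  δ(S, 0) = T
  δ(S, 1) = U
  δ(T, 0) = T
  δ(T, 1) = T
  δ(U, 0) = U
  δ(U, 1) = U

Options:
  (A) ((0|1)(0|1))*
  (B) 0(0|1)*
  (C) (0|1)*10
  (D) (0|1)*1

Check each option against the DFA on short strings; one disagreement eliminates an option:
  (A) ((0|1)(0|1))*: on ε the DFA stays in S and rejects (S ∉ Accept), but the regex matches it → eliminate
  (B) 0(0|1)*: agrees with the DFA on every string of length ≤ 6
  (C) (0|1)*10: on '0' the DFA goes S → T and accepts (T ∈ Accept), but the regex does not match it → eliminate
  (D) (0|1)*1: on '0' the DFA goes S → T and accepts (T ∈ Accept), but the regex does not match it → eliminate
Only (B) is consistent with the DFA.
(B) 0(0|1)*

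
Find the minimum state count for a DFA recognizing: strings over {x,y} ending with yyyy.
By Myhill–Nerode, count the distinguishable equivalence classes: 5 classes — one per longest suffix of the input that is a prefix of 'yyyy' (lengths 0 through 4); only the length-4 class is accepting.
5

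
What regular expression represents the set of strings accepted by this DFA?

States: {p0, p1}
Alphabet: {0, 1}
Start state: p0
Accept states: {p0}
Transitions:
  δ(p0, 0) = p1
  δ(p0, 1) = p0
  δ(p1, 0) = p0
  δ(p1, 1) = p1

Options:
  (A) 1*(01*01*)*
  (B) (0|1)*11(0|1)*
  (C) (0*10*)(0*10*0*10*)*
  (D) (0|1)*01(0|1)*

Check each option against the DFA on short strings; one disagreement eliminates an option:
  (A) 1*(01*01*)*: agrees with the DFA on every string of length ≤ 6
  (B) (0|1)*11(0|1)*: on ε the DFA stays in p0 and accepts (p0 ∈ Accept), but the regex does not match it → eliminate
  (C) (0*10*)(0*10*0*10*)*: on ε the DFA stays in p0 and accepts (p0 ∈ Accept), but the regex does not match it → eliminate
  (D) (0|1)*01(0|1)*: on ε the DFA stays in p0 and accepts (p0 ∈ Accept), but the regex does not match it → eliminate
Only (A) is consistent with the DFA.
(A) 1*(01*01*)*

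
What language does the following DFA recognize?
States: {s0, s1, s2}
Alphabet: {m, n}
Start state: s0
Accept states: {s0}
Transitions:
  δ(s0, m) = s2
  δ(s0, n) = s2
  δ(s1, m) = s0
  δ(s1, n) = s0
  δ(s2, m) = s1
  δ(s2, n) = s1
Testing a few strings:
  'mnmm' → reject
  'nmm' → accept
  'nnnm' → reject
  'mm' → reject
State roles: s0=length ≡ 0 (mod 3); s1=length ≡ 2 (mod 3); s2=length ≡ 1 (mod 3)
All strings over {m,n} whose length is a multiple of 3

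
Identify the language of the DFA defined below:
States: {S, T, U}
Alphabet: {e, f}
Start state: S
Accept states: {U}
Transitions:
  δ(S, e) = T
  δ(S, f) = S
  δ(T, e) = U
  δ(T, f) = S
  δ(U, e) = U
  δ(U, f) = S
Testing a few strings:
  'ee' → accept
  'fe' → reject
  'ffe' → reject
  'e' → reject
State roles: S=last symbol not e; T=one trailing e; U=two trailing e's
All strings over {e,f} ending with ee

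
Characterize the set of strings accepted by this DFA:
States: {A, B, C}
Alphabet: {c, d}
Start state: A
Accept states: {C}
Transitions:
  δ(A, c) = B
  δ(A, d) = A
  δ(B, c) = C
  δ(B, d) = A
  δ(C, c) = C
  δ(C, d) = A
Testing a few strings:
  'cddc' → reject
  'dcdc' → reject
  'dcd' → reject
  'cc' → accept
State roles: A=last symbol not c; B=one trailing c; C=two trailing c's
All strings over {c,d} ending with cc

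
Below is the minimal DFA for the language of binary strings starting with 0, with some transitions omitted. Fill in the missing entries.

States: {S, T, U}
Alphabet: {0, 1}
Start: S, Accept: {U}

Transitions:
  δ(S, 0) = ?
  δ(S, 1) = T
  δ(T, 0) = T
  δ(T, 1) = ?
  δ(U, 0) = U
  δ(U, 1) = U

From the language and accept set, identify what each state tracks — S: no input read; T: started with 1 (dead); U: started with 0.
Each missing δ(q, a) is the state matching the new tracked value after reading a.
δ(S, 0) = U; δ(T, 1) = T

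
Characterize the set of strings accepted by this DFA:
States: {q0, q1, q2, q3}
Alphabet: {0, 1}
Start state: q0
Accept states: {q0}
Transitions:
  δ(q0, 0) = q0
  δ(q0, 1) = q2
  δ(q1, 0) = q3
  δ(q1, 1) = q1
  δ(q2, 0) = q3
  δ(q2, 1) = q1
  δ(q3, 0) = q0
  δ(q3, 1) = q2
Testing a few strings:
  '001' → reject
  '010' → reject
  '10' → reject
  '1' → reject
State roles: q0=value ≡ 0 (mod 4); q1=value ≡ 3 (mod 4); q2=value ≡ 1 (mod 4); q3=value ≡ 2 (mod 4)
All binary strings representing a multiple of 4 (read in base 2; leading zeros allowed and ε counts as 0)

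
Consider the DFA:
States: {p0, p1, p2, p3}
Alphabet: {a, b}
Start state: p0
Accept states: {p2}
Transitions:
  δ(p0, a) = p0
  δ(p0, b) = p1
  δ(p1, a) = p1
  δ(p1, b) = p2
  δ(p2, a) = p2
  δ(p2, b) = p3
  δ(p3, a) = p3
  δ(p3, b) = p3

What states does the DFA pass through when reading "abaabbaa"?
read 'a': p0 → p0
  read 'b': p0 → p1
  read 'a': p1 → p1
  read 'a': p1 → p1
  read 'b': p1 → p2
  read 'b': p2 → p3
  read 'a': p3 → p3
  read 'a': p3 → p3
p0 -> p0 -> p1 -> p1 -> p1 -> p2 -> p3 -> p3 -> p3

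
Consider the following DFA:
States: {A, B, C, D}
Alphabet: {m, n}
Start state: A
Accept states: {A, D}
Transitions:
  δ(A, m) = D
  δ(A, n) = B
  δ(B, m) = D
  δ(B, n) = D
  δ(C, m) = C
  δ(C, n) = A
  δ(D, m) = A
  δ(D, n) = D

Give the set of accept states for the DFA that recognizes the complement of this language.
Complement accept states = All states \ Original accept states
= {A, B, C, D} \ {A, D}
{B, C}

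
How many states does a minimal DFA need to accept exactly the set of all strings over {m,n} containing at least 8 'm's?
By Myhill–Nerode, count the distinguishable equivalence classes: 9 classes — having seen 0, 1, …, 7, or ≥8 copies of 'm'; any two classes i < j (j ≤ 8) are distinguished by the string m^(8−j), which takes class j to 8 copies (accepted) but leaves class i below 8 (rejected).
9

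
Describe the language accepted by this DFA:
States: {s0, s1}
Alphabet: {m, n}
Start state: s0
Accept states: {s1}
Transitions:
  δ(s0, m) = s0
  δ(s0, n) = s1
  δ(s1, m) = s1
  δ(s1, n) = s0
Testing a few strings:
  'mn' → accept
  'm' → reject
  'mnm' → accept
  'mm' → reject
State roles: s0=even number of n's so far; s1=odd number of n's so far
All strings over {m,n} with an odd number of n's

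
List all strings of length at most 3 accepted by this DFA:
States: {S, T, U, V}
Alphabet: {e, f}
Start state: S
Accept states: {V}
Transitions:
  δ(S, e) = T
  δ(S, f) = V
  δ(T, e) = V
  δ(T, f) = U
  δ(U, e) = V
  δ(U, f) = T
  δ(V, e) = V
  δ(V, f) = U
f, ee, fe, eee, efe, fee, ffe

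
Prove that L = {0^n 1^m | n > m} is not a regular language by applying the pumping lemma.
Assume L is regular with pumping length p. Idea: pumping down the 0-block drops the 0-count to at most the 1-count.
Choose s = 0^(p+1) 1^p ∈ L (|s| = 2p+1 ≥ p). By the pumping lemma, s = xyz with |xy| ≤ p, |y| > 0, so y = 0^k with k ≥ 1. Take i = 0: xz = 0^(p+1−k) 1^p. Since k ≥ 1, p+1−k ≤ p, so the number of 0's is no longer strictly greater than the number of 1's, hence xz ∉ L.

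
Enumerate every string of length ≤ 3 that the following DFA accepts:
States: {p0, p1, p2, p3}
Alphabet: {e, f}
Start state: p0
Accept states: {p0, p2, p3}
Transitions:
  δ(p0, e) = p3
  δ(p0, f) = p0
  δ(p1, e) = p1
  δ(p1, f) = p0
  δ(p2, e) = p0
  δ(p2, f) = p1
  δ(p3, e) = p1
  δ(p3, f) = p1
ε, e, f, fe, ff, eef, eff, ffe, fff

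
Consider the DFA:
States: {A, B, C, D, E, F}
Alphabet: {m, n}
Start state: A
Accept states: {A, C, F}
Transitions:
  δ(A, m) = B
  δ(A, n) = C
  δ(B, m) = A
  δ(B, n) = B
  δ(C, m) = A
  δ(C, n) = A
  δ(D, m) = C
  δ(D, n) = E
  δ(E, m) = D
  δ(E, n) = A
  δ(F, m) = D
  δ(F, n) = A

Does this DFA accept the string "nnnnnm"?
Processing string "nnnnnm":
  A --n--> C
  C --n--> A
  A --n--> C
  C --n--> A
  A --n--> C
  C --m--> A
Final state: A
Accept states: {A, C, F}
Yes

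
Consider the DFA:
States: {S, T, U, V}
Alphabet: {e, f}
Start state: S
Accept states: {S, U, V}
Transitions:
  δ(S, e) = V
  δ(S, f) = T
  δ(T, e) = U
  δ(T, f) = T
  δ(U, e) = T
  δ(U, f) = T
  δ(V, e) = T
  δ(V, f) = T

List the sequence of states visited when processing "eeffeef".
read 'e': S → V
  read 'e': V → T
  read 'f': T → T
  read 'f': T → T
  read 'e': T → U
  read 'e': U → T
  read 'f': T → T
S -> V -> T -> T -> T -> U -> T -> T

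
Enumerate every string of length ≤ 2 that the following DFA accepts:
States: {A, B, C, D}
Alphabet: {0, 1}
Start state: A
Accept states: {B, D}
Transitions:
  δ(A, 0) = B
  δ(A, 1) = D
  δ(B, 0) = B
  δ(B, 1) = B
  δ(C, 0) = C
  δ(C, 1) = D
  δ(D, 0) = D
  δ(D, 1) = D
0, 1, 00, 01, 10, 11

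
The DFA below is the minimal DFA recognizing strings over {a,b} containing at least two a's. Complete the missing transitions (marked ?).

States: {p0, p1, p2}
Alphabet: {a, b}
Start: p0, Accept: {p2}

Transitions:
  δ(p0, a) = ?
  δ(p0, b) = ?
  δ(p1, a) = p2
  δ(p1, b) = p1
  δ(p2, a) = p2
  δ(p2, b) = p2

From the language and accept set, identify what each state tracks — p0: zero a's seen; p1: one a seen; p2: ≥ two a's seen.
Each missing δ(q, a) is the state matching the new tracked value after reading a.
δ(p0, a) = p1; δ(p0, b) = p0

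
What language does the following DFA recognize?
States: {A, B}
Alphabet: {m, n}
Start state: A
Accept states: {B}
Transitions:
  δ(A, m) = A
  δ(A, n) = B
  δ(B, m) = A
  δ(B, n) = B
Testing a few strings:
  'nm' → reject
  'm' → reject
  'nnm' → reject
  'mm' → reject
State roles: A=last symbol not n; B=last symbol is n
All strings over {m,n} ending with n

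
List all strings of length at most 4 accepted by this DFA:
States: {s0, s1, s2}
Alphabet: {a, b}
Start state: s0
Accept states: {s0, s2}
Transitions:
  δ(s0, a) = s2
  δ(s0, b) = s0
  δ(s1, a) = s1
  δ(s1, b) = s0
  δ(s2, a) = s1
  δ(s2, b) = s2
ε, a, b, ab, ba, bb, aab, abb, bab, bba, bbb, aaab, aaba, aabb, abab, abbb, baab, babb, bbab, bbba, bbbb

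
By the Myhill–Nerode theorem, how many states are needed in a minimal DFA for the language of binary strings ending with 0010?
By Myhill–Nerode, count the distinguishable equivalence classes: 5 classes — one per longest suffix of the input that is a prefix of '0010' (lengths 0 through 4); only the length-4 class is accepting.
5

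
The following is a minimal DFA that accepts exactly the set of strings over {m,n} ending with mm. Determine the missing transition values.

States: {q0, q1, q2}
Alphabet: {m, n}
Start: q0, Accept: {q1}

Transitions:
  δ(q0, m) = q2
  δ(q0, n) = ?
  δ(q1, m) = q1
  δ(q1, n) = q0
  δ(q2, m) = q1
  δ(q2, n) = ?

From the language and accept set, identify what each state tracks — q0: last symbol not m; q1: two trailing m's; q2: one trailing m.
Each missing δ(q, a) is the state matching the new tracked value after reading a.
δ(q0, n) = q0; δ(q2, n) = q0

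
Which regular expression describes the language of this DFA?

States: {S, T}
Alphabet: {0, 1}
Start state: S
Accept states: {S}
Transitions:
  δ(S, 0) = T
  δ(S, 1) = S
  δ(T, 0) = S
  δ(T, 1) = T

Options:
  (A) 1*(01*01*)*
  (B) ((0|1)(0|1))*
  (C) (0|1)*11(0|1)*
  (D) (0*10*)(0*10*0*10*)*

Check each option against the DFA on short strings; one disagreement eliminates an option:
  (A) 1*(01*01*)*: agrees with the DFA on every string of length ≤ 6
  (B) ((0|1)(0|1))*: on '1' the DFA goes S → S and accepts (S ∈ Accept), but the regex does not match it → eliminate
  (C) (0|1)*11(0|1)*: on ε the DFA stays in S and accepts (S ∈ Accept), but the regex does not match it → eliminate
  (D) (0*10*)(0*10*0*10*)*: on ε the DFA stays in S and accepts (S ∈ Accept), but the regex does not match it → eliminate
Only (A) is consistent with the DFA.
(A) 1*(01*01*)*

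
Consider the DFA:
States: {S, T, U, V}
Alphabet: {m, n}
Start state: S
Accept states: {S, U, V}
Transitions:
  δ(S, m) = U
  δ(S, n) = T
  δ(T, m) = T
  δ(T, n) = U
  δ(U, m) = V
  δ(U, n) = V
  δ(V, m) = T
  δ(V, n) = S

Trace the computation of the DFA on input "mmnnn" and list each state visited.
read 'm': S → U
  read 'm': U → V
  read 'n': V → S
  read 'n': S → T
  read 'n': T → U
S -> U -> V -> S -> T -> U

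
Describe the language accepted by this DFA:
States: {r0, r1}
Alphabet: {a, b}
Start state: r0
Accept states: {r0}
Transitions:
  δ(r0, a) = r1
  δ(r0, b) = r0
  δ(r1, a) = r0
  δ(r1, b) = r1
Testing a few strings:
  'b' → accept
  'abb' → reject
  'aaa' → reject
  'aba' → accept
State roles: r0=even number of a's so far; r1=odd number of a's so far
All strings over {a,b} with an even number of a's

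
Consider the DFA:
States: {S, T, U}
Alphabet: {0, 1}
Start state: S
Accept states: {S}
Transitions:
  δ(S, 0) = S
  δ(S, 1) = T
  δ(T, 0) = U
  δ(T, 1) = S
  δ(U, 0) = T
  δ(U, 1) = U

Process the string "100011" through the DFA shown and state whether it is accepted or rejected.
Processing string "100011":
  S --1--> T
  T --0--> U
  U --0--> T
  T --0--> U
  U --1--> U
  U --1--> U
Final state: U
Accept states: {S}
No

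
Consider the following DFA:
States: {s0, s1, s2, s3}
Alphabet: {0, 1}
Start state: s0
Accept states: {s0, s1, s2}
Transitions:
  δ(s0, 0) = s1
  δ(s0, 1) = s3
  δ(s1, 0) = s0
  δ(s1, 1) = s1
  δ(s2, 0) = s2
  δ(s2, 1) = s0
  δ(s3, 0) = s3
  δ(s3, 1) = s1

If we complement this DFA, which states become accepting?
Complement accept states = All states \ Original accept states
= {s0, s1, s2, s3} \ {s0, s1, s2}
{s3}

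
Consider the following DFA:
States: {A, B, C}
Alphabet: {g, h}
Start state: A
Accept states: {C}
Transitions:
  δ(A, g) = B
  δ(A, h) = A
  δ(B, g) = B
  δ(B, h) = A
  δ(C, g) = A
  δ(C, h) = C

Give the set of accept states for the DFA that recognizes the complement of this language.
Complement accept states = All states \ Original accept states
= {A, B, C} \ {C}
{A, B}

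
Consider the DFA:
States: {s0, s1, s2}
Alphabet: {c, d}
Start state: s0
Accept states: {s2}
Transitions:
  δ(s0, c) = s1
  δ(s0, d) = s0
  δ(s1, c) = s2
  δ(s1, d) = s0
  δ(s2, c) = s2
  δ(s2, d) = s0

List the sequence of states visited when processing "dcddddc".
read 'd': s0 → s0
  read 'c': s0 → s1
  read 'd': s1 → s0
  read 'd': s0 → s0
  read 'd': s0 → s0
  read 'd': s0 → s0
  read 'c': s0 → s1
s0 -> s0 -> s1 -> s0 -> s0 -> s0 -> s0 -> s1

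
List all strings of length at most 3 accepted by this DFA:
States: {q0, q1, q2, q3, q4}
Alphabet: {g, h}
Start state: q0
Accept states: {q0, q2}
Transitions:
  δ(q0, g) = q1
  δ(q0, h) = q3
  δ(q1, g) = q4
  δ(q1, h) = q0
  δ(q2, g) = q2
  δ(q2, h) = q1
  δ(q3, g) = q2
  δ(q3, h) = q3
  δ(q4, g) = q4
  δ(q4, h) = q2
ε, gh, hg, ggh, hgg, hhg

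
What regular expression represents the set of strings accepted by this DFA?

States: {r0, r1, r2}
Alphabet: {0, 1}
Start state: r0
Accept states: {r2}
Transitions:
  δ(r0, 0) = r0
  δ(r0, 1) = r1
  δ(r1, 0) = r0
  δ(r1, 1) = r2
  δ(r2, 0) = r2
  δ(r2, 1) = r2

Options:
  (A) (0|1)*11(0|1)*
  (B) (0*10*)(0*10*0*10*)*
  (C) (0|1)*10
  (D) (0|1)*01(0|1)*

Check each option against the DFA on short strings; one disagreement eliminates an option:
  (A) (0|1)*11(0|1)*: agrees with the DFA on every string of length ≤ 6
  (B) (0*10*)(0*10*0*10*)*: on '1' the DFA goes r0 → r1 and rejects (r1 ∉ Accept), but the regex matches it → eliminate
  (C) (0|1)*10: on '10' the DFA goes r0 → r1 → r0 and rejects (r0 ∉ Accept), but the regex matches it → eliminate
  (D) (0|1)*01(0|1)*: on '01' the DFA goes r0 → r0 → r1 and rejects (r1 ∉ Accept), but the regex matches it → eliminate
Only (A) is consistent with the DFA.
(A) (0|1)*11(0|1)*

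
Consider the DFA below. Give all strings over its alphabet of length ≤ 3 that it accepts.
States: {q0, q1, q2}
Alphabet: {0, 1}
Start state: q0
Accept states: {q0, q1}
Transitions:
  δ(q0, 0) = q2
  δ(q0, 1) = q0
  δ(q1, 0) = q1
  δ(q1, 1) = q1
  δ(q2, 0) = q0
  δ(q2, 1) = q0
ε, 1, 00, 01, 11, 001, 011, 100, 101, 111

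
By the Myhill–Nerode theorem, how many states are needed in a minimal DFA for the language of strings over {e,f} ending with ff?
By Myhill–Nerode, count the distinguishable equivalence classes: 3 classes — one per longest suffix of the input that is a prefix of 'ff' (lengths 0 through 2); only the length-2 class is accepting.
3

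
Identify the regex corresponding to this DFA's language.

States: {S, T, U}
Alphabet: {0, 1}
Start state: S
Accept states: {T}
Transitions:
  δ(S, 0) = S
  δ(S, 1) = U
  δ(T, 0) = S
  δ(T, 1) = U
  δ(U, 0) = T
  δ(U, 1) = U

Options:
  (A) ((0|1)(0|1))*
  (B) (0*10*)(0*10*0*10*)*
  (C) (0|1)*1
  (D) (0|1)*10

Check each option against the DFA on short strings; one disagreement eliminates an option:
  (A) ((0|1)(0|1))*: on ε the DFA stays in S and rejects (S ∉ Accept), but the regex matches it → eliminate
  (B) (0*10*)(0*10*0*10*)*: on '1' the DFA goes S → U and rejects (U ∉ Accept), but the regex matches it → eliminate
  (C) (0|1)*1: on '1' the DFA goes S → U and rejects (U ∉ Accept), but the regex matches it → eliminate
  (D) (0|1)*10: agrees with the DFA on every string of length ≤ 6
Only (D) is consistent with the DFA.
(D) (0|1)*10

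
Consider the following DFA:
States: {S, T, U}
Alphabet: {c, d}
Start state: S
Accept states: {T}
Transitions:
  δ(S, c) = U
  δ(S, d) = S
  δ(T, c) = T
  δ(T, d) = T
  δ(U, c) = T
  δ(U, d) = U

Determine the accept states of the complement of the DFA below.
Complement accept states = All states \ Original accept states
= {S, T, U} \ {T}
{S, U}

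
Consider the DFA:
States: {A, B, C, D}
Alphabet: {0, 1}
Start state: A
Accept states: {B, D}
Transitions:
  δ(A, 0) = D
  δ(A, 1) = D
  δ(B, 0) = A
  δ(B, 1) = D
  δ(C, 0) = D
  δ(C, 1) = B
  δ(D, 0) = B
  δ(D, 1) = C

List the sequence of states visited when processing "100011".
read '1': A → D
  read '0': D → B
  read '0': B → A
  read '0': A → D
  read '1': D → C
  read '1': C → B
A -> D -> B -> A -> D -> C -> B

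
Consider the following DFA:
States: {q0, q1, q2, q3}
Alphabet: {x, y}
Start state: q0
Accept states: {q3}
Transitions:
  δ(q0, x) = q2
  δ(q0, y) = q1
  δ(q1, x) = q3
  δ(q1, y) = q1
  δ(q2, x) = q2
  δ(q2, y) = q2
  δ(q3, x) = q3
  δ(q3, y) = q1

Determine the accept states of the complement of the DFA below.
Complement accept states = All states \ Original accept states
= {q0, q1, q2, q3} \ {q3}
{q0, q1, q2}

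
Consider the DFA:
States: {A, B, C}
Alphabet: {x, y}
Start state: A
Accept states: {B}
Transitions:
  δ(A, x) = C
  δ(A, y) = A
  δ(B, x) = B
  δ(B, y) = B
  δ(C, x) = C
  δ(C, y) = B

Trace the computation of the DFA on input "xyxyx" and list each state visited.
read 'x': A → C
  read 'y': C → B
  read 'x': B → B
  read 'y': B → B
  read 'x': B → B
A -> C -> B -> B -> B -> B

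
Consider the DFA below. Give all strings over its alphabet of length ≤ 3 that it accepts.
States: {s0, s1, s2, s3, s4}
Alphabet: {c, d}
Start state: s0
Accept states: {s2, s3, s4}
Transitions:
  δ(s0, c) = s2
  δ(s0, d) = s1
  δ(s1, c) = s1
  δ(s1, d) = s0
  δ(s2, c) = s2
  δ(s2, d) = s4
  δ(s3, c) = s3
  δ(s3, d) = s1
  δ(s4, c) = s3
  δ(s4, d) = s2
c, cc, cd, ccc, ccd, cdc, cdd, ddc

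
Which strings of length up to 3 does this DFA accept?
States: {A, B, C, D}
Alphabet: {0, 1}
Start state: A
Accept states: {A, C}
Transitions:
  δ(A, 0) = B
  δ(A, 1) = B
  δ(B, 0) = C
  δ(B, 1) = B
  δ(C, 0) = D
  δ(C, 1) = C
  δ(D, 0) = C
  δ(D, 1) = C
ε, 00, 10, 001, 010, 101, 110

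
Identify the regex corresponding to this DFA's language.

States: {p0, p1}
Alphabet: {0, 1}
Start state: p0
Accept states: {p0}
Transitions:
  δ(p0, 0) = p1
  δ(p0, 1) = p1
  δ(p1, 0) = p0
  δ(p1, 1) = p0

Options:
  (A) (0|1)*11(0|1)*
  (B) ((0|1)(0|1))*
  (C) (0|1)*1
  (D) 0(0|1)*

Check each option against the DFA on short strings; one disagreement eliminates an option:
  (A) (0|1)*11(0|1)*: on ε the DFA stays in p0 and accepts (p0 ∈ Accept), but the regex does not match it → eliminate
  (B) ((0|1)(0|1))*: agrees with the DFA on every string of length ≤ 6
  (C) (0|1)*1: on ε the DFA stays in p0 and accepts (p0 ∈ Accept), but the regex does not match it → eliminate
  (D) 0(0|1)*: on ε the DFA stays in p0 and accepts (p0 ∈ Accept), but the regex does not match it → eliminate
Only (B) is consistent with the DFA.
(B) ((0|1)(0|1))*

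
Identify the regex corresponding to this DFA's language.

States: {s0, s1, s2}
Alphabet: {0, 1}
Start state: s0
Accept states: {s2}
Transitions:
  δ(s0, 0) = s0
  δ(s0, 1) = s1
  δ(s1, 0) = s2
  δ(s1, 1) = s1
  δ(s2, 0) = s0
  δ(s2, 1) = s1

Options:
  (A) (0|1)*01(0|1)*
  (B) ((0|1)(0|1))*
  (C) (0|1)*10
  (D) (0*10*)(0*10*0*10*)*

Check each option against the DFA on short strings; one disagreement eliminates an option:
  (A) (0|1)*01(0|1)*: on '01' the DFA goes s0 → s0 → s1 and rejects (s1 ∉ Accept), but the regex matches it → eliminate
  (B) ((0|1)(0|1))*: on ε the DFA stays in s0 and rejects (s0 ∉ Accept), but the regex matches it → eliminate
  (C) (0|1)*10: agrees with the DFA on every string of length ≤ 6
  (D) (0*10*)(0*10*0*10*)*: on '1' the DFA goes s0 → s1 and rejects (s1 ∉ Accept), but the regex matches it → eliminate
Only (C) is consistent with the DFA.
(C) (0|1)*10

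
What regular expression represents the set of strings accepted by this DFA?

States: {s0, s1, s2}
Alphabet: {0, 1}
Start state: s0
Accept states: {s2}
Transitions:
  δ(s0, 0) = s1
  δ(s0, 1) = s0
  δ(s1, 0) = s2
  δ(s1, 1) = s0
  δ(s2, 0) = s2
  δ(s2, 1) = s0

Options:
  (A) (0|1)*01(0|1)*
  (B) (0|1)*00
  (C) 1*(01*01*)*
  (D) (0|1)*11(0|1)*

Check each option against the DFA on short strings; one disagreement eliminates an option:
  (A) (0|1)*01(0|1)*: on '00' the DFA goes s0 → s1 → s2 and accepts (s2 ∈ Accept), but the regex does not match it → eliminate
  (B) (0|1)*00: agrees with the DFA on every string of length ≤ 6
  (C) 1*(01*01*)*: on ε the DFA stays in s0 and rejects (s0 ∉ Accept), but the regex matches it → eliminate
  (D) (0|1)*11(0|1)*: on '00' the DFA goes s0 → s1 → s2 and accepts (s2 ∈ Accept), but the regex does not match it → eliminate
Only (B) is consistent with the DFA.
(B) (0|1)*00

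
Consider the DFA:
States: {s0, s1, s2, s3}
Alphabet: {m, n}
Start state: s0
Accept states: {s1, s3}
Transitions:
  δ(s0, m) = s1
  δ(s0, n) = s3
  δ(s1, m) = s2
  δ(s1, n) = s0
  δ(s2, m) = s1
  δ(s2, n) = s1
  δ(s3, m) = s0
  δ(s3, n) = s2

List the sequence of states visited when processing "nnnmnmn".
read 'n': s0 → s3
  read 'n': s3 → s2
  read 'n': s2 → s1
  read 'm': s1 → s2
  read 'n': s2 → s1
  read 'm': s1 → s2
  read 'n': s2 → s1
s0 -> s3 -> s2 -> s1 -> s2 -> s1 -> s2 -> s1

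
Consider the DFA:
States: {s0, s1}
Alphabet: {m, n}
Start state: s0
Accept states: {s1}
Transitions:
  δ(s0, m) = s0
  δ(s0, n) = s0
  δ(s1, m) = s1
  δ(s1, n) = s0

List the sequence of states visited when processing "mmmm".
read 'm': s0 → s0
  read 'm': s0 → s0
  read 'm': s0 → s0
  read 'm': s0 → s0
s0 -> s0 -> s0 -> s0 -> s0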